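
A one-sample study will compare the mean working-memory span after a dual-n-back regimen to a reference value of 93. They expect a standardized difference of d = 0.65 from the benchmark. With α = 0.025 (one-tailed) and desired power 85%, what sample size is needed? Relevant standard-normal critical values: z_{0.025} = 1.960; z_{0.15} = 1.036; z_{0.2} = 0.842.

n = 22

For a one-sample test: n = ((z_{α} + z_β) / d)².
z_{α} + z_β = 1.960 + 1.036 = 2.996.
n = (2.996 / 0.65)² = 4.609² = 21.25.
Round up.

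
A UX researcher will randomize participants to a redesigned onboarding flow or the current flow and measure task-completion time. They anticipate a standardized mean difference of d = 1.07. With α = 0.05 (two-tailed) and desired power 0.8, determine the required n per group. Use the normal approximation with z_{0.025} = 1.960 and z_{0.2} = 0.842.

n = 14 per group

For two independent groups with equal n: n = 2·((z_{α/2} + z_β) / d)².
z_{α/2} + z_β = 1.960 + 0.842 = 2.802.
n = 2 × (2.802 / 1.07)² = 2 × 2.619² = 2 × 6.86 = 13.7.
Round up to the next whole participant.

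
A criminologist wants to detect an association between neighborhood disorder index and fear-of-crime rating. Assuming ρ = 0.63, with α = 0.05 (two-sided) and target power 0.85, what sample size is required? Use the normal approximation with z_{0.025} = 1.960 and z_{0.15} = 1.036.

n = 20

Fisher's z: C = ½·ln((1+r)/(1−r)) = ½·ln(4.4054) = 0.7414.
n = ((z_{α/2} + z_β)/C)² + 3.
(1.960 + 1.036) / 0.7414 = 2.996 / 0.7414 = 4.041.
n = 4.041² + 3 = 16.33 + 3 = 19.3.
Round up.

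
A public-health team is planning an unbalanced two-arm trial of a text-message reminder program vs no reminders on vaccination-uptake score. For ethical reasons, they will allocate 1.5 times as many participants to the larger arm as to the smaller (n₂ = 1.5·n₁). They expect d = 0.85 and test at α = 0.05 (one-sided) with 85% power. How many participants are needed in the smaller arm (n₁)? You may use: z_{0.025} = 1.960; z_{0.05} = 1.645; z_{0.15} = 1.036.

With allocation ratio k = n₂/n₁ = 1.5, Var(x̄₁−x̄₂) = σ²(1/n₁ + 1/(k·n₁)) = σ²·(k+1)/(k·n₁).
So n₁ = (1 + 1/k)·((z_{α} + z_β)/d)² = 1.667 × (2.681/0.85)².
n₁ = 1.667 × 9.95 = 16.6.
Round up: n₁ = 17, giving n₂ = ⌈1.5 × 17⌉ = ⌈25.5⌉ = 26.

n₁ = 17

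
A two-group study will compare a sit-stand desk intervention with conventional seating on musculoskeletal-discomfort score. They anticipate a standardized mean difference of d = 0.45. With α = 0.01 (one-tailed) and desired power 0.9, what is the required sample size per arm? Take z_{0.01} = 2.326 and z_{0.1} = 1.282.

For two independent groups with equal n: n = 2·((z_{α} + z_β) / d)².
z_{α} + z_β = 2.326 + 1.282 = 3.608.
n = 2 × (3.608 / 0.45)² = 2 × 8.018² = 2 × 64.28 = 128.6.
Round up to the next whole participant.

n = 129 per group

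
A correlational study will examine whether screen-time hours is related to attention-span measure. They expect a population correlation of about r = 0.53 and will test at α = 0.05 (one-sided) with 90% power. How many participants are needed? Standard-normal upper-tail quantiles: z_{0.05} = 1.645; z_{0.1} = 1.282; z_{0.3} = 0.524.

n = 28

Fisher's z: C = ½·ln((1+r)/(1−r)) = ½·ln(3.2553) = 0.5901.
n = ((z_{α} + z_β)/C)² + 3.
(1.645 + 1.282) / 0.5901 = 2.927 / 0.5901 = 4.960.
n = 4.960² + 3 = 24.60 + 3 = 27.6.
Round up.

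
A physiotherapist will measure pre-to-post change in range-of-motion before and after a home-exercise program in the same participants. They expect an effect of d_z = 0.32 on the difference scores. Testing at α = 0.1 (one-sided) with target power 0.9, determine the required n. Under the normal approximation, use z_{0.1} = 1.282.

n = 65 pairs

For a paired (one-sample on differences) test: n = ((z_{α} + z_β) / d)².
z_{α} + z_β = 1.282 + 1.282 = 2.564.
n = (2.564 / 0.32)² = 8.012² = 64.20.
Round up.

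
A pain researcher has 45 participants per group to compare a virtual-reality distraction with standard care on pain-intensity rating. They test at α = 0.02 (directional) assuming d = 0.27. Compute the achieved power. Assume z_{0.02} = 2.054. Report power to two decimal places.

For two equal groups, power = Φ(d·√(n/2) − z_{α}).
d·√(n/2) = 0.27 × √(45/2) = 0.27 × 4.743 = 1.281.
z_β = 1.281 − 2.054 = -0.773.
Power = Φ(-0.773) = 0.220.

power ≈ 0.22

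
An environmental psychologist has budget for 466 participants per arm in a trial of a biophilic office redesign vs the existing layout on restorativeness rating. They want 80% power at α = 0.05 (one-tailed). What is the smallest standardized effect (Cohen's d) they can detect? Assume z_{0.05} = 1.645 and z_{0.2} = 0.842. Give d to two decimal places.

d_min ≈ 0.16

For two independent groups of n = 466 each: d_min = (z_{α} + z_β)·√(2/n).
z-sum = 1.645 + 0.842 = 2.487.
d_min = 2.487 × √(2/466) = 2.487 × 0.0655 = 0.163.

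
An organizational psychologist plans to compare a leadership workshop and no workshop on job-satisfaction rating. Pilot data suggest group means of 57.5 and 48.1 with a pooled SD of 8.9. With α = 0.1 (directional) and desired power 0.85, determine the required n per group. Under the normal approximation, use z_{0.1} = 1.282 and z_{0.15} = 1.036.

Cohen's d = |M₁ − M₂| / SD_pooled = |57.5 − 48.1| / 8.9 = 9.4 / 8.9 = 1.056.
For two independent groups with equal n: n = 2·((z_{α} + z_β) / d)².
z_{α} + z_β = 1.282 + 1.036 = 2.318.
n = 2 × (2.318 / 1.056)² = 2 × 2.195² = 2 × 4.82 = 9.6.
Round up to the next whole participant.

n = 10 per group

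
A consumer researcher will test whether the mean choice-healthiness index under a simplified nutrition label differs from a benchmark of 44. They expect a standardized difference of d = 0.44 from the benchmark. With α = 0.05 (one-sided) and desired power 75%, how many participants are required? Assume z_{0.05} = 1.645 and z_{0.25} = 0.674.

n = 28

For a one-sample test: n = ((z_{α} + z_β) / d)².
z_{α} + z_β = 1.645 + 0.674 = 2.319.
n = (2.319 / 0.44)² = 5.270² = 27.78.
Round up.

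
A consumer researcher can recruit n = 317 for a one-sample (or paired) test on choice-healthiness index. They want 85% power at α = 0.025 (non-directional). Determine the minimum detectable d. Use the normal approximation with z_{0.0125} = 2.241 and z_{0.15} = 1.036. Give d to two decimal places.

d_min ≈ 0.18

For a single sample (or paired design) of n = 317: d_min = (z_{α/2} + z_β)/√n.
z-sum = 2.241 + 1.036 = 3.277.
d_min = 3.277 / √317 = 3.277 / 17.804 = 0.184.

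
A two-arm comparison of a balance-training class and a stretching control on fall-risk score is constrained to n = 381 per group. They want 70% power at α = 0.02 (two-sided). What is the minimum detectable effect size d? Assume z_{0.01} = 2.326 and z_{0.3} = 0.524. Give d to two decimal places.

d_min ≈ 0.21

For two independent groups of n = 381 each: d_min = (z_{α/2} + z_β)·√(2/n).
z-sum = 2.326 + 0.524 = 2.850.
d_min = 2.850 × √(2/381) = 2.850 × 0.0725 = 0.206.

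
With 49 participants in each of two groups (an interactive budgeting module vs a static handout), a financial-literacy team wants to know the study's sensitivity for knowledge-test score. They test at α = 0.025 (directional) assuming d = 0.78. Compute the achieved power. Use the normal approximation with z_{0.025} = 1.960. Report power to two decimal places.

For two equal groups, power = Φ(d·√(n/2) − z_{α}).
d·√(n/2) = 0.78 × √(49/2) = 0.78 × 4.950 = 3.861.
z_β = 3.861 − 1.960 = 1.901.
Power = Φ(1.901) = 0.971.

power ≈ 0.97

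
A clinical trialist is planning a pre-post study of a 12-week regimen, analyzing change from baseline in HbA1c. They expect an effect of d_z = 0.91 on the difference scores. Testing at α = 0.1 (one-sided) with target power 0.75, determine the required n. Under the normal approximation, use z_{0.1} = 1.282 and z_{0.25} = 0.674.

n = 5 pairs

For a paired (one-sample on differences) test: n = ((z_{α} + z_β) / d)².
z_{α} + z_β = 1.282 + 0.674 = 1.956.
n = (1.956 / 0.91)² = 2.149² = 4.62.
Round up.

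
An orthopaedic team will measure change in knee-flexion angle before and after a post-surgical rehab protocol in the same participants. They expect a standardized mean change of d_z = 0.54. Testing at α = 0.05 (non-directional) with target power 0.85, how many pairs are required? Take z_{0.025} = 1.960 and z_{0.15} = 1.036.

n = 31 pairs

For a paired (one-sample on differences) test: n = ((z_{α/2} + z_β) / d)².
z_{α/2} + z_β = 1.960 + 1.036 = 2.996.
n = (2.996 / 0.54)² = 5.548² = 30.78.
Round up.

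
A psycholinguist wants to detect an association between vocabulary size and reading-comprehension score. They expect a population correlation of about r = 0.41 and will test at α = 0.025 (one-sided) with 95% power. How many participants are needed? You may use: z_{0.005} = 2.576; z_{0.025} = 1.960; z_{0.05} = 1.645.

n = 72

Fisher's z: C = ½·ln((1+r)/(1−r)) = ½·ln(2.3898) = 0.4356.
n = ((z_{α} + z_β)/C)² + 3.
(1.960 + 1.645) / 0.4356 = 3.605 / 0.4356 = 8.276.
n = 8.276² + 3 = 68.49 + 3 = 71.5.
Round up.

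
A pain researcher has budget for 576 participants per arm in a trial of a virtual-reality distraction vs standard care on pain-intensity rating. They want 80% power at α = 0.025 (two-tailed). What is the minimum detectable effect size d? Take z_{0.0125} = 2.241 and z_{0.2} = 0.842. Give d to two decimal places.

For two independent groups of n = 576 each: d_min = (z_{α/2} + z_β)·√(2/n).
z-sum = 2.241 + 0.842 = 3.083.
d_min = 3.083 × √(2/576) = 3.083 × 0.0589 = 0.182.

d_min ≈ 0.18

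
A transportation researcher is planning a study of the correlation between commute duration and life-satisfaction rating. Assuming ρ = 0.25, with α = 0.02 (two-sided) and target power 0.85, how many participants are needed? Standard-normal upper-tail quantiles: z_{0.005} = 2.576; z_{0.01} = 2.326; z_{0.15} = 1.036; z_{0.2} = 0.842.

n = 177

Fisher's z: C = ½·ln((1+r)/(1−r)) = ½·ln(1.6667) = 0.2554.
n = ((z_{α/2} + z_β)/C)² + 3.
(2.326 + 1.036) / 0.2554 = 3.362 / 0.2554 = 13.164.
n = 13.164² + 3 = 173.28 + 3 = 176.3.
Round up.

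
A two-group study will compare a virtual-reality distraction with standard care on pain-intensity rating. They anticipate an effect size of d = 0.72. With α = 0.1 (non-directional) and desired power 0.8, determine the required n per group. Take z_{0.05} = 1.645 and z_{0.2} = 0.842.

n = 24 per group

For two independent groups with equal n: n = 2·((z_{α/2} + z_β) / d)².
z_{α/2} + z_β = 1.645 + 0.842 = 2.487.
n = 2 × (2.487 / 0.72)² = 2 × 3.454² = 2 × 11.93 = 23.9.
Round up to the next whole participant.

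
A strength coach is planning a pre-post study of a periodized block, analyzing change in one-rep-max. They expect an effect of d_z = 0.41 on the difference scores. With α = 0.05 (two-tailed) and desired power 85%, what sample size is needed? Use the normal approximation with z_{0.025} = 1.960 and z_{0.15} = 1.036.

For a paired (one-sample on differences) test: n = ((z_{α/2} + z_β) / d)².
z_{α/2} + z_β = 1.960 + 1.036 = 2.996.
n = (2.996 / 0.41)² = 7.307² = 53.40.
Round up.

n = 54 pairs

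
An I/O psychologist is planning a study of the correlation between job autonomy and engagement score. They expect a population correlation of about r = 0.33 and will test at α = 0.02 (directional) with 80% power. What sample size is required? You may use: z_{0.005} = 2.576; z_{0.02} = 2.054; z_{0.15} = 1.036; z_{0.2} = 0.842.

Fisher's z: C = ½·ln((1+r)/(1−r)) = ½·ln(1.9851) = 0.3428.
n = ((z_{α} + z_β)/C)² + 3.
(2.054 + 0.842) / 0.3428 = 2.896 / 0.3428 = 8.448.
n = 8.448² + 3 = 71.37 + 3 = 74.4.
Round up.

n = 75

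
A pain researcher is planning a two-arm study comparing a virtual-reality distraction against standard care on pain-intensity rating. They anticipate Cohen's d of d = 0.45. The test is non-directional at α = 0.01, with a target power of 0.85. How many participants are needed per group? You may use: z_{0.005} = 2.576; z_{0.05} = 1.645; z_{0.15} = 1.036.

n = 129 per group

For two independent groups with equal n: n = 2·((z_{α/2} + z_β) / d)².
z_{α/2} + z_β = 2.576 + 1.036 = 3.612.
n = 2 × (3.612 / 0.45)² = 2 × 8.027² = 2 × 64.43 = 128.9.
Round up to the next whole participant.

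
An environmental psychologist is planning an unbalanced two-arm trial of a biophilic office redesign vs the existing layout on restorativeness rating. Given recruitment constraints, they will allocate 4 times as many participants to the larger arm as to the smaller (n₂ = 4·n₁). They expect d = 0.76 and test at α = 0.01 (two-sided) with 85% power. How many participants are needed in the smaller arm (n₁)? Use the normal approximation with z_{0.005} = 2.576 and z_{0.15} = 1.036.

With allocation ratio k = n₂/n₁ = 4, Var(x̄₁−x̄₂) = σ²(1/n₁ + 1/(k·n₁)) = σ²·(k+1)/(k·n₁).
So n₁ = (1 + 1/k)·((z_{α/2} + z_β)/d)² = 1.250 × (3.612/0.76)².
n₁ = 1.250 × 22.59 = 28.2.
Round up: n₁ = 29, giving n₂ = 4 × 29 = 116.

n₁ = 29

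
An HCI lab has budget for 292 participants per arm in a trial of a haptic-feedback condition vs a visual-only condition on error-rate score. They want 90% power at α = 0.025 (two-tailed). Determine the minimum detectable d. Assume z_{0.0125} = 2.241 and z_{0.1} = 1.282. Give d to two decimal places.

d_min ≈ 0.29

For two independent groups of n = 292 each: d_min = (z_{α/2} + z_β)·√(2/n).
z-sum = 2.241 + 1.282 = 3.523.
d_min = 3.523 × √(2/292) = 3.523 × 0.0828 = 0.292.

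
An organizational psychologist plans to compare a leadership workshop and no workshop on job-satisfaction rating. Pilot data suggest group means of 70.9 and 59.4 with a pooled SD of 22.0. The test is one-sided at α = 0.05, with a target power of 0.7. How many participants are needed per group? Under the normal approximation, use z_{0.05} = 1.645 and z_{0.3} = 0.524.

Cohen's d = |M₁ − M₂| / SD_pooled = |70.9 − 59.4| / 22.0 = 11.5 / 22.0 = 0.523.
For two independent groups with equal n: n = 2·((z_{α} + z_β) / d)².
z_{α} + z_β = 1.645 + 0.524 = 2.169.
n = 2 × (2.169 / 0.523)² = 2 × 4.147² = 2 × 17.20 = 34.4.
Round up to the next whole participant.

n = 35 per group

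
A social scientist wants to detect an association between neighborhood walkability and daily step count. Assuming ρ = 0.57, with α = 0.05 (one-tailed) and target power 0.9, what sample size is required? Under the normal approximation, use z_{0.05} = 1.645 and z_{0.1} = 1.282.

n = 24

Fisher's z: C = ½·ln((1+r)/(1−r)) = ½·ln(3.6512) = 0.6475.
n = ((z_{α} + z_β)/C)² + 3.
(1.645 + 1.282) / 0.6475 = 2.927 / 0.6475 = 4.520.
n = 4.520² + 3 = 20.43 + 3 = 23.4.
Round up.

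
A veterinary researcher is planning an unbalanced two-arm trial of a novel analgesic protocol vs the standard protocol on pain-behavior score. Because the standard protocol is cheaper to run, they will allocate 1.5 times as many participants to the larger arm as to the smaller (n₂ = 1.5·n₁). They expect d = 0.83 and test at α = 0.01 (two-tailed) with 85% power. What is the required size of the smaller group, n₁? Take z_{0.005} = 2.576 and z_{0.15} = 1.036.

With allocation ratio k = n₂/n₁ = 1.5, Var(x̄₁−x̄₂) = σ²(1/n₁ + 1/(k·n₁)) = σ²·(k+1)/(k·n₁).
So n₁ = (1 + 1/k)·((z_{α/2} + z_β)/d)² = 1.667 × (3.612/0.83)².
n₁ = 1.667 × 18.94 = 31.6.
Round up: n₁ = 32, giving n₂ = 1.5 × 32 = 48.

n₁ = 32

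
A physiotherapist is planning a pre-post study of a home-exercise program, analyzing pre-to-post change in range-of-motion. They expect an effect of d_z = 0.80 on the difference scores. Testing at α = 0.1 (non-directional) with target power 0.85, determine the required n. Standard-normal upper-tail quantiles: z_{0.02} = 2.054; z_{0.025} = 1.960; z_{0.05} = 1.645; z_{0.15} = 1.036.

n = 12 pairs

For a paired (one-sample on differences) test: n = ((z_{α/2} + z_β) / d)².
z_{α/2} + z_β = 1.645 + 1.036 = 2.681.
n = (2.681 / 0.80)² = 3.351² = 11.23.
Round up.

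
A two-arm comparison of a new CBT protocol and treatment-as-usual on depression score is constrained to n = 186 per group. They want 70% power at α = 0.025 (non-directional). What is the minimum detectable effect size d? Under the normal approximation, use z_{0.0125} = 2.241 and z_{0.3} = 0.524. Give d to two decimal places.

d_min ≈ 0.29

For two independent groups of n = 186 each: d_min = (z_{α/2} + z_β)·√(2/n).
z-sum = 2.241 + 0.524 = 2.765.
d_min = 2.765 × √(2/186) = 2.765 × 0.1037 = 0.287.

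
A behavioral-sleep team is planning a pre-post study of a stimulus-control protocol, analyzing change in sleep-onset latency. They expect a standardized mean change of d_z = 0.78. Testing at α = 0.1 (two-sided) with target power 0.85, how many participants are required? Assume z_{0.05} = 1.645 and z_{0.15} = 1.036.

For a paired (one-sample on differences) test: n = ((z_{α/2} + z_β) / d)².
z_{α/2} + z_β = 1.645 + 1.036 = 2.681.
n = (2.681 / 0.78)² = 3.437² = 11.81.
Round up.

n = 12 pairs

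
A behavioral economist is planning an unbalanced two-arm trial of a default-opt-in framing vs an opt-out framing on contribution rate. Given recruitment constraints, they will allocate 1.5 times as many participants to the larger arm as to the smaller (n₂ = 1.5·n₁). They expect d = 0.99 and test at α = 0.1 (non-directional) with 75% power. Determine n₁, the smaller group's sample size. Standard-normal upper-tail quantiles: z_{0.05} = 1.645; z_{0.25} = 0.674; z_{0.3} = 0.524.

With allocation ratio k = n₂/n₁ = 1.5, Var(x̄₁−x̄₂) = σ²(1/n₁ + 1/(k·n₁)) = σ²·(k+1)/(k·n₁).
So n₁ = (1 + 1/k)·((z_{α/2} + z_β)/d)² = 1.667 × (2.319/0.99)².
n₁ = 1.667 × 5.49 = 9.1.
Round up: n₁ = 10, giving n₂ = 1.5 × 10 = 15.

n₁ = 10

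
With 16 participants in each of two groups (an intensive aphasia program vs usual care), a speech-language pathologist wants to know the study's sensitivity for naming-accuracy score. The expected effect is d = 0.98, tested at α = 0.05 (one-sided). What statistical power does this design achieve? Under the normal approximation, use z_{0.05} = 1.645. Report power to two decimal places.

For two equal groups, power = Φ(d·√(n/2) − z_{α}).
d·√(n/2) = 0.98 × √(16/2) = 0.98 × 2.828 = 2.772.
z_β = 2.772 − 1.645 = 1.127.
Power = Φ(1.127) = 0.870.

power ≈ 0.87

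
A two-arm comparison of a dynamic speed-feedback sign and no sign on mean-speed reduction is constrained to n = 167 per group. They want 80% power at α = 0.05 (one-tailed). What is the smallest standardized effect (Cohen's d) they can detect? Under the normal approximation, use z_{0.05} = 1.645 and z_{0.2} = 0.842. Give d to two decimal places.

For two independent groups of n = 167 each: d_min = (z_{α} + z_β)·√(2/n).
z-sum = 1.645 + 0.842 = 2.487.
d_min = 2.487 × √(2/167) = 2.487 × 0.1094 = 0.272.

d_min ≈ 0.27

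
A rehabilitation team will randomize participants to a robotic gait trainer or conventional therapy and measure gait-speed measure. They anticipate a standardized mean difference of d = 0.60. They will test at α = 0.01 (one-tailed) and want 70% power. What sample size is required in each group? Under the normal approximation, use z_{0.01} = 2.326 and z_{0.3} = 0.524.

n = 46 per group

For two independent groups with equal n: n = 2·((z_{α} + z_β) / d)².
z_{α} + z_β = 2.326 + 0.524 = 2.850.
n = 2 × (2.850 / 0.60)² = 2 × 4.750² = 2 × 22.56 = 45.1.
Round up to the next whole participant.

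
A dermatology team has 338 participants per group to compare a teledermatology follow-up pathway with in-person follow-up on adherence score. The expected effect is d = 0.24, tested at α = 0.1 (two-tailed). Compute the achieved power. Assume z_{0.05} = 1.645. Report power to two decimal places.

For two equal groups, power = Φ(d·√(n/2) − z_{α/2}).
d·√(n/2) = 0.24 × √(338/2) = 0.24 × 13.000 = 3.120.
z_β = 3.120 − 1.645 = 1.475.
Power = Φ(1.475) = 0.930.

power ≈ 0.93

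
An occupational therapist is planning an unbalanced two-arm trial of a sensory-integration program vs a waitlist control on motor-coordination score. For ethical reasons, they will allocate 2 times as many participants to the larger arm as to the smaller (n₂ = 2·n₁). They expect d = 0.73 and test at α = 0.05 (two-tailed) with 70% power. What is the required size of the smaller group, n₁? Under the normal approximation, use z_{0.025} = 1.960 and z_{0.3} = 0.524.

With allocation ratio k = n₂/n₁ = 2, Var(x̄₁−x̄₂) = σ²(1/n₁ + 1/(k·n₁)) = σ²·(k+1)/(k·n₁).
So n₁ = (1 + 1/k)·((z_{α/2} + z_β)/d)² = 1.500 × (2.484/0.73)².
n₁ = 1.500 × 11.58 = 17.4.
Round up: n₁ = 18, giving n₂ = 2 × 18 = 36.

n₁ = 18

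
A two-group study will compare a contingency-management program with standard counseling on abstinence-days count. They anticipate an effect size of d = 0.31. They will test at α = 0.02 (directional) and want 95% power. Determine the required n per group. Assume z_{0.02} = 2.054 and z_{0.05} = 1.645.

n = 285 per group

For two independent groups with equal n: n = 2·((z_{α} + z_β) / d)².
z_{α} + z_β = 2.054 + 1.645 = 3.699.
n = 2 × (3.699 / 0.31)² = 2 × 11.932² = 2 × 142.38 = 284.8.
Round up to the next whole participant.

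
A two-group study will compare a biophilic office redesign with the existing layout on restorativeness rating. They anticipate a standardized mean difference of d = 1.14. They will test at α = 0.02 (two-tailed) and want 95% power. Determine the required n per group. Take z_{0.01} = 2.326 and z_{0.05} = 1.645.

n = 25 per group

For two independent groups with equal n: n = 2·((z_{α/2} + z_β) / d)².
z_{α/2} + z_β = 2.326 + 1.645 = 3.971.
n = 2 × (3.971 / 1.14)² = 2 × 3.483² = 2 × 12.13 = 24.3.
Round up to the next whole participant.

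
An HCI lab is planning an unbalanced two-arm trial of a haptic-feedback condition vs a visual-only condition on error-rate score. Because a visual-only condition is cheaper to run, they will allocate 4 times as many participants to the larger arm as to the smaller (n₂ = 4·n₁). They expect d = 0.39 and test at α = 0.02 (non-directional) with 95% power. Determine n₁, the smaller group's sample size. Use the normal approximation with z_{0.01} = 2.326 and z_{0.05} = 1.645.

With allocation ratio k = n₂/n₁ = 4, Var(x̄₁−x̄₂) = σ²(1/n₁ + 1/(k·n₁)) = σ²·(k+1)/(k·n₁).
So n₁ = (1 + 1/k)·((z_{α/2} + z_β)/d)² = 1.250 × (3.971/0.39)².
n₁ = 1.250 × 103.67 = 129.6.
Round up: n₁ = 130, giving n₂ = 4 × 130 = 520.

n₁ = 130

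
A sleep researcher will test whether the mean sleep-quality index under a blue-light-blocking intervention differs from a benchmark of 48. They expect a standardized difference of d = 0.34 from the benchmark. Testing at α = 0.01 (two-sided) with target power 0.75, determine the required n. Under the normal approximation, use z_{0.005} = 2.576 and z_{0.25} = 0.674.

For a one-sample test: n = ((z_{α/2} + z_β) / d)².
z_{α/2} + z_β = 2.576 + 0.674 = 3.250.
n = (3.250 / 0.34)² = 9.559² = 91.37.
Round up.

n = 92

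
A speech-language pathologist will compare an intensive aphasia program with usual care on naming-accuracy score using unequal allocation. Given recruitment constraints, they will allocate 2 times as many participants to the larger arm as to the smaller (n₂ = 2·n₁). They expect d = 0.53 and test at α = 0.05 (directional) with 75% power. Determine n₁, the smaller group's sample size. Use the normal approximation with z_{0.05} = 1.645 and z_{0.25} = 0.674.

With allocation ratio k = n₂/n₁ = 2, Var(x̄₁−x̄₂) = σ²(1/n₁ + 1/(k·n₁)) = σ²·(k+1)/(k·n₁).
So n₁ = (1 + 1/k)·((z_{α} + z_β)/d)² = 1.500 × (2.319/0.53)².
n₁ = 1.500 × 19.14 = 28.7.
Round up: n₁ = 29, giving n₂ = 2 × 29 = 58.

n₁ = 29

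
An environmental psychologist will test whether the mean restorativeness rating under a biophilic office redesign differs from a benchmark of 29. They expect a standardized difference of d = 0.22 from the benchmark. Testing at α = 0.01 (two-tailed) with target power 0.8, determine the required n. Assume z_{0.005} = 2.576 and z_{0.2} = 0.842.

n = 242

For a one-sample test: n = ((z_{α/2} + z_β) / d)².
z_{α/2} + z_β = 2.576 + 0.842 = 3.418.
n = (3.418 / 0.22)² = 15.536² = 241.38.
Round up.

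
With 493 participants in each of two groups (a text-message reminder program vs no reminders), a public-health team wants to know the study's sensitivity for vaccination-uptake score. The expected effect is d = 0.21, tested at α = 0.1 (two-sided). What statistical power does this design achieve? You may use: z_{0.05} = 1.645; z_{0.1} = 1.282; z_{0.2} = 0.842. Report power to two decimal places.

For two equal groups, power = Φ(d·√(n/2) − z_{α/2}).
d·√(n/2) = 0.21 × √(493/2) = 0.21 × 15.700 = 3.297.
z_β = 3.297 − 1.645 = 1.652.
Power = Φ(1.652) = 0.951.

power ≈ 0.95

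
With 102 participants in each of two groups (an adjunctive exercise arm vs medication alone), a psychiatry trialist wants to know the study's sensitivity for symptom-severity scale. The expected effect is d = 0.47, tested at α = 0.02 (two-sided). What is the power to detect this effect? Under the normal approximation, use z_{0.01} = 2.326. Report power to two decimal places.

For two equal groups, power = Φ(d·√(n/2) − z_{α/2}).
d·√(n/2) = 0.47 × √(102/2) = 0.47 × 7.141 = 3.356.
z_β = 3.356 − 2.326 = 1.030.
Power = Φ(1.030) = 0.849.

power ≈ 0.85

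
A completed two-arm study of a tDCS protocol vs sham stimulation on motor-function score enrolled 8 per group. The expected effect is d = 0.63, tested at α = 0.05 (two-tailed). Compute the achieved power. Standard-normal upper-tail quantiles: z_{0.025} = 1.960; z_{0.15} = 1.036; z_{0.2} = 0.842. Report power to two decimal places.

power ≈ 0.24

For two equal groups, power = Φ(d·√(n/2) − z_{α/2}).
d·√(n/2) = 0.63 × √(8/2) = 0.63 × 2.000 = 1.260.
z_β = 1.260 − 1.960 = -0.700.
Power = Φ(-0.700) = 0.242.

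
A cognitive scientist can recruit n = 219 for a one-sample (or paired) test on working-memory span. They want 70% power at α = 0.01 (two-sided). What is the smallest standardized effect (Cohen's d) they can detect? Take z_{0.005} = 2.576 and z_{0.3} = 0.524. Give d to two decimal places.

For a single sample (or paired design) of n = 219: d_min = (z_{α/2} + z_β)/√n.
z-sum = 2.576 + 0.524 = 3.100.
d_min = 3.100 / √219 = 3.100 / 14.799 = 0.209.

d_min ≈ 0.21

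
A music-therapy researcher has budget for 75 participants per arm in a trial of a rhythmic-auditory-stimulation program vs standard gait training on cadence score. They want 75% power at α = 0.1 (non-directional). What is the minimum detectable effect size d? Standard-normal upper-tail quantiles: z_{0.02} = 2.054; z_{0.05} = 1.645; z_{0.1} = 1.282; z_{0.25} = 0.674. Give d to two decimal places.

For two independent groups of n = 75 each: d_min = (z_{α/2} + z_β)·√(2/n).
z-sum = 1.645 + 0.674 = 2.319.
d_min = 2.319 × √(2/75) = 2.319 × 0.1633 = 0.379.

d_min ≈ 0.38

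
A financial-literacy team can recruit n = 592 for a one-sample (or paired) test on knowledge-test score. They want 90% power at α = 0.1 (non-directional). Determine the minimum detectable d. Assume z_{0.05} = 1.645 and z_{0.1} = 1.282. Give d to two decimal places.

For a single sample (or paired design) of n = 592: d_min = (z_{α/2} + z_β)/√n.
z-sum = 1.645 + 1.282 = 2.927.
d_min = 2.927 / √592 = 2.927 / 24.331 = 0.120.

d_min ≈ 0.12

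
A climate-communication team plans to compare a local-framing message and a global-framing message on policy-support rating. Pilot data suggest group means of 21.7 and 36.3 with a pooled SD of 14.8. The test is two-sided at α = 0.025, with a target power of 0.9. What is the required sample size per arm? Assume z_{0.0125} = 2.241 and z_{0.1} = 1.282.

n = 26 per group

Cohen's d = |M₁ − M₂| / SD_pooled = |21.7 − 36.3| / 14.8 = 14.6 / 14.8 = 0.986.
For two independent groups with equal n: n = 2·((z_{α/2} + z_β) / d)².
z_{α/2} + z_β = 2.241 + 1.282 = 3.523.
n = 2 × (3.523 / 0.986)² = 2 × 3.573² = 2 × 12.77 = 25.5.
Round up to the next whole participant.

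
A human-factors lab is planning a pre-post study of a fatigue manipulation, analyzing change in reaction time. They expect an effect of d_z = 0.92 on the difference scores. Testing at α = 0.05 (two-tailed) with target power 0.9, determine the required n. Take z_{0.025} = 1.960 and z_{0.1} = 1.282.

n = 13 pairs

For a paired (one-sample on differences) test: n = ((z_{α/2} + z_β) / d)².
z_{α/2} + z_β = 1.960 + 1.282 = 3.242.
n = (3.242 / 0.92)² = 3.524² = 12.42.
Round up.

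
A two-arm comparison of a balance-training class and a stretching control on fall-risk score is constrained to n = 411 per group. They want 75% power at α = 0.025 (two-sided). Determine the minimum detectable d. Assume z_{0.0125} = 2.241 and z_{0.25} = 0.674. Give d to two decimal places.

For two independent groups of n = 411 each: d_min = (z_{α/2} + z_β)·√(2/n).
z-sum = 2.241 + 0.674 = 2.915.
d_min = 2.915 × √(2/411) = 2.915 × 0.0698 = 0.203.

d_min ≈ 0.20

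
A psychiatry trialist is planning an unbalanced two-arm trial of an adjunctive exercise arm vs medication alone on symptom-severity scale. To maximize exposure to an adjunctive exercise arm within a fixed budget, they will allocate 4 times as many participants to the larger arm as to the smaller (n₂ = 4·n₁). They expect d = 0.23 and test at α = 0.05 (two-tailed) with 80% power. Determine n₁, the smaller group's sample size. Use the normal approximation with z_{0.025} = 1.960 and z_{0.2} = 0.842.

With allocation ratio k = n₂/n₁ = 4, Var(x̄₁−x̄₂) = σ²(1/n₁ + 1/(k·n₁)) = σ²·(k+1)/(k·n₁).
So n₁ = (1 + 1/k)·((z_{α/2} + z_β)/d)² = 1.250 × (2.802/0.23)².
n₁ = 1.250 × 148.42 = 185.5.
Round up: n₁ = 186, giving n₂ = 4 × 186 = 744.

n₁ = 186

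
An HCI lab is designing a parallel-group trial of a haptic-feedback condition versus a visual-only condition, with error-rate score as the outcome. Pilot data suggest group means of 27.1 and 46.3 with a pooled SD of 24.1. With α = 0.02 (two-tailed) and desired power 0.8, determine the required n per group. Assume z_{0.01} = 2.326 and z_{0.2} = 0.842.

Cohen's d = |M₁ − M₂| / SD_pooled = |27.1 − 46.3| / 24.1 = 19.2 / 24.1 = 0.797.
For two independent groups with equal n: n = 2·((z_{α/2} + z_β) / d)².
z_{α/2} + z_β = 2.326 + 0.842 = 3.168.
n = 2 × (3.168 / 0.797)² = 2 × 3.975² = 2 × 15.80 = 31.6.
Round up to the next whole participant.

n = 32 per group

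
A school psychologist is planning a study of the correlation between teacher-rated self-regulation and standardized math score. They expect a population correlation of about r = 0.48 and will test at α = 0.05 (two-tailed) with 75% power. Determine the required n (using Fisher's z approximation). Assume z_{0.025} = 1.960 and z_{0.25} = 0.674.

Fisher's z: C = ½·ln((1+r)/(1−r)) = ½·ln(2.8462) = 0.5230.
n = ((z_{α/2} + z_β)/C)² + 3.
(1.960 + 0.674) / 0.5230 = 2.634 / 0.5230 = 5.036.
n = 5.036² + 3 = 25.36 + 3 = 28.4.
Round up.

n = 29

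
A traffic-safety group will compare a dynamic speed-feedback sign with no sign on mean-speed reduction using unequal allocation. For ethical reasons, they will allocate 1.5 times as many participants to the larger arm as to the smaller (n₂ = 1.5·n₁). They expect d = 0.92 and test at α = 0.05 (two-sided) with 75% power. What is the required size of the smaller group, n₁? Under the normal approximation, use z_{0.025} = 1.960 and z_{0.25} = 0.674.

n₁ = 14

With allocation ratio k = n₂/n₁ = 1.5, Var(x̄₁−x̄₂) = σ²(1/n₁ + 1/(k·n₁)) = σ²·(k+1)/(k·n₁).
So n₁ = (1 + 1/k)·((z_{α/2} + z_β)/d)² = 1.667 × (2.634/0.92)².
n₁ = 1.667 × 8.20 = 13.7.
Round up: n₁ = 14, giving n₂ = 1.5 × 14 = 21.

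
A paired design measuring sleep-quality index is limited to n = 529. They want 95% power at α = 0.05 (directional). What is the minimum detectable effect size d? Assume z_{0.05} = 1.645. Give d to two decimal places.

d_min ≈ 0.14

For a single sample (or paired design) of n = 529: d_min = (z_{α} + z_β)/√n.
z-sum = 1.645 + 1.645 = 3.290.
d_min = 3.290 / √529 = 3.290 / 23.000 = 0.143.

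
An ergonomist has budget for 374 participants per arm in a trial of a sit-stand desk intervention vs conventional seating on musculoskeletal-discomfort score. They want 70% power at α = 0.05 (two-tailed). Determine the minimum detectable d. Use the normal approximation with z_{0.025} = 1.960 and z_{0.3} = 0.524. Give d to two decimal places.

For two independent groups of n = 374 each: d_min = (z_{α/2} + z_β)·√(2/n).
z-sum = 1.960 + 0.524 = 2.484.
d_min = 2.484 × √(2/374) = 2.484 × 0.0731 = 0.182.

d_min ≈ 0.18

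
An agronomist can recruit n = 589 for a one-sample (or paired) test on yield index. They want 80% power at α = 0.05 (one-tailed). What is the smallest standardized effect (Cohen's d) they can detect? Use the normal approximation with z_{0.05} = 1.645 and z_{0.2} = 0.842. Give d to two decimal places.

For a single sample (or paired design) of n = 589: d_min = (z_{α} + z_β)/√n.
z-sum = 1.645 + 0.842 = 2.487.
d_min = 2.487 / √589 = 2.487 / 24.269 = 0.102.

d_min ≈ 0.10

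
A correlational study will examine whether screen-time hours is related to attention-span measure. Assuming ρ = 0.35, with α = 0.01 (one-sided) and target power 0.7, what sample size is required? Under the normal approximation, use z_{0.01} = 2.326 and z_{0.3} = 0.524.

n = 64

Fisher's z: C = ½·ln((1+r)/(1−r)) = ½·ln(2.0769) = 0.3654.
n = ((z_{α} + z_β)/C)² + 3.
(2.326 + 0.524) / 0.3654 = 2.850 / 0.3654 = 7.800.
n = 7.800² + 3 = 60.83 + 3 = 63.8.
Round up.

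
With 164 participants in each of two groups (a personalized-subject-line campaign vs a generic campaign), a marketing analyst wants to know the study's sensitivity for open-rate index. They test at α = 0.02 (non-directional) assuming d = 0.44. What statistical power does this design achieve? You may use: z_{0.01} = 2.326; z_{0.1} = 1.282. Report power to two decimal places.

power ≈ 0.95

For two equal groups, power = Φ(d·√(n/2) − z_{α/2}).
d·√(n/2) = 0.44 × √(164/2) = 0.44 × 9.055 = 3.984.
z_β = 3.984 − 2.326 = 1.658.
Power = Φ(1.658) = 0.951.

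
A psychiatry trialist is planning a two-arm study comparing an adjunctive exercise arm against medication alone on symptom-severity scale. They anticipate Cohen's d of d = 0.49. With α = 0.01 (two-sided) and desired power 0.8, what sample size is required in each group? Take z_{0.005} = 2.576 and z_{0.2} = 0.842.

For two independent groups with equal n: n = 2·((z_{α/2} + z_β) / d)².
z_{α/2} + z_β = 2.576 + 0.842 = 3.418.
n = 2 × (3.418 / 0.49)² = 2 × 6.976² = 2 × 48.66 = 97.3.
Round up to the next whole participant.

n = 98 per group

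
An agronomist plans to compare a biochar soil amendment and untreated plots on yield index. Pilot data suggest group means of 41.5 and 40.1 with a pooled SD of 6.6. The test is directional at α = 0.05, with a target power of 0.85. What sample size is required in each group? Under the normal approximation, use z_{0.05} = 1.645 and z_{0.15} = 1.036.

Cohen's d = |M₁ − M₂| / SD_pooled = |41.5 − 40.1| / 6.6 = 1.4 / 6.6 = 0.212.
For two independent groups with equal n: n = 2·((z_{α} + z_β) / d)².
z_{α} + z_β = 1.645 + 1.036 = 2.681.
n = 2 × (2.681 / 0.212)² = 2 × 12.646² = 2 × 159.93 = 319.9.
Round up to the next whole participant.

n = 320 per group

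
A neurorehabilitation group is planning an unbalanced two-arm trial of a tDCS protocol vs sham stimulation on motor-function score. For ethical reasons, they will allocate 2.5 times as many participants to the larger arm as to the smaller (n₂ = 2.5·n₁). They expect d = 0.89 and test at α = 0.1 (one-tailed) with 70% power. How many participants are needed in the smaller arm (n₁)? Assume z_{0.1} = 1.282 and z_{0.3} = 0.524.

n₁ = 6

With allocation ratio k = n₂/n₁ = 2.5, Var(x̄₁−x̄₂) = σ²(1/n₁ + 1/(k·n₁)) = σ²·(k+1)/(k·n₁).
So n₁ = (1 + 1/k)·((z_{α} + z_β)/d)² = 1.400 × (1.806/0.89)².
n₁ = 1.400 × 4.12 = 5.8.
Round up: n₁ = 6, giving n₂ = 2.5 × 6 = 15.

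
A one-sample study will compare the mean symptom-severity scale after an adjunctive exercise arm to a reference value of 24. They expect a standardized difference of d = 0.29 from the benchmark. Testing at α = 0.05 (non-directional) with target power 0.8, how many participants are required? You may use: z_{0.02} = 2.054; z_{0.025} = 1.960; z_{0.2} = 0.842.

For a one-sample test: n = ((z_{α/2} + z_β) / d)².
z_{α/2} + z_β = 1.960 + 0.842 = 2.802.
n = (2.802 / 0.29)² = 9.662² = 93.36.
Round up.

n = 94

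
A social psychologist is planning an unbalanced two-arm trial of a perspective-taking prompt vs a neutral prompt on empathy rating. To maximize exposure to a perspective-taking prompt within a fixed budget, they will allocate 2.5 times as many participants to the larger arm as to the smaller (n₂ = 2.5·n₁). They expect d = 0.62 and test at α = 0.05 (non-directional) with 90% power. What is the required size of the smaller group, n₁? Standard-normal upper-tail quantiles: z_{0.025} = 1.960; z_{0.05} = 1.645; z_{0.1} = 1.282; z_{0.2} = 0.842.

With allocation ratio k = n₂/n₁ = 2.5, Var(x̄₁−x̄₂) = σ²(1/n₁ + 1/(k·n₁)) = σ²·(k+1)/(k·n₁).
So n₁ = (1 + 1/k)·((z_{α/2} + z_β)/d)² = 1.400 × (3.242/0.62)².
n₁ = 1.400 × 27.34 = 38.3.
Round up: n₁ = 39, giving n₂ = ⌈2.5 × 39⌉ = ⌈97.5⌉ = 98.

n₁ = 39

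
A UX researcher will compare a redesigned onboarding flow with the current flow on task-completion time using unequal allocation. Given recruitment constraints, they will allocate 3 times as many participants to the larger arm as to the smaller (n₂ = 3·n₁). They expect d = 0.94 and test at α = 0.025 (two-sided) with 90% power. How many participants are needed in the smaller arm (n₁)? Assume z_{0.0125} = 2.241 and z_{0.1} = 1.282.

With allocation ratio k = n₂/n₁ = 3, Var(x̄₁−x̄₂) = σ²(1/n₁ + 1/(k·n₁)) = σ²·(k+1)/(k·n₁).
So n₁ = (1 + 1/k)·((z_{α/2} + z_β)/d)² = 1.333 × (3.523/0.94)².
n₁ = 1.333 × 14.05 = 18.7.
Round up: n₁ = 19, giving n₂ = 3 × 19 = 57.

n₁ = 19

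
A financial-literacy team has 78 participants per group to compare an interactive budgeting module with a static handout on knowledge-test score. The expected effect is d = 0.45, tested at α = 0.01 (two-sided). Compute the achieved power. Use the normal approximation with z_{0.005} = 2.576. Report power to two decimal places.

power ≈ 0.59

For two equal groups, power = Φ(d·√(n/2) − z_{α/2}).
d·√(n/2) = 0.45 × √(78/2) = 0.45 × 6.245 = 2.810.
z_β = 2.810 − 2.576 = 0.234.
Power = Φ(0.234) = 0.593.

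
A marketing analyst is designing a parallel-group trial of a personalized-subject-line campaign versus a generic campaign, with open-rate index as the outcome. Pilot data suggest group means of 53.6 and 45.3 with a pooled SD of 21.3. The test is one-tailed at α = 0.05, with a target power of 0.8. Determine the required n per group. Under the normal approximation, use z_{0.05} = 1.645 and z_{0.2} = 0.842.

Cohen's d = |M₁ − M₂| / SD_pooled = |53.6 − 45.3| / 21.3 = 8.3 / 21.3 = 0.390.
For two independent groups with equal n: n = 2·((z_{α} + z_β) / d)².
z_{α} + z_β = 1.645 + 0.842 = 2.487.
n = 2 × (2.487 / 0.390)² = 2 × 6.377² = 2 × 40.67 = 81.3.
Round up to the next whole participant.

n = 82 per group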